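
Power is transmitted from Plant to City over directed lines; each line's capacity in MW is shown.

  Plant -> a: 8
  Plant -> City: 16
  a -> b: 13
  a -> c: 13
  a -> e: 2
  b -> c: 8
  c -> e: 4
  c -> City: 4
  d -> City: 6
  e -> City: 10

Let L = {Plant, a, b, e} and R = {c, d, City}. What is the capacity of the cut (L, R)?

Edges leaving {Plant, a, b, e}: Plant→City (16), a→c (13), b→c (8), e→City (10).
Cut capacity = 16 + 13 + 8 + 10 = 47.

47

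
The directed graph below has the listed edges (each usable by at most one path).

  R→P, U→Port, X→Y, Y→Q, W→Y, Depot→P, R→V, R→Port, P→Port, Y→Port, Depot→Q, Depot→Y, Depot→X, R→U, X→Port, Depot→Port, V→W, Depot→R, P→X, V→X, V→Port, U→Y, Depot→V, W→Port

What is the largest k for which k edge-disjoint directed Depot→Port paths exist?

6

Assign every edge capacity 1; by Menger, the answer equals the max flow.
Path Depot→Port (+1); total 1.
Path Depot→P→Port (+1); total 2.
Path Depot→R→Port (+1); total 3.
Path Depot→V→Port (+1); total 4.
Path Depot→X→Port (+1); total 5.
Path Depot→Y→Port (+1); total 6.
No residual Depot→Port path; max flow = 6.
Certifying cut of size 6: {Depot→P, Depot→Port, Depot→R, Depot→V, Depot→X, Depot→Y}.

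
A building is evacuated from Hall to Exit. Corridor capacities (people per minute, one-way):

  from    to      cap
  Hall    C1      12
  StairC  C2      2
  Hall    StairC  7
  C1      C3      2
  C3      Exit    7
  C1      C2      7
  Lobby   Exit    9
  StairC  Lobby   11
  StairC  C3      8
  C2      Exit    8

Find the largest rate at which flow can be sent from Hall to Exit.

16

Augment Hall→StairC→C2→Exit: bottleneck 2, flow now 2.
Augment Hall→StairC→C3→Exit: bottleneck 5, flow now 7.
Augment Hall→C1→C2→Exit: bottleneck 6, flow now 13.
Augment Hall→C1→C3→Exit: bottleneck 2, flow now 15.
Augment Hall→C1→C2→StairC→Lobby→Exit: bottleneck 1, flow now 16. (uses reverse residual edge)
No augmenting path remains; maximum flow = 16.
In the residual graph, reachable from Hall: {Hall, C1}.
Min-cut edges: Hall→StairC (7), C1→C2 (7), C1→C3 (2); capacity 7 + 7 + 2 = 16.
This cut is saturated, so no flow can exceed 16.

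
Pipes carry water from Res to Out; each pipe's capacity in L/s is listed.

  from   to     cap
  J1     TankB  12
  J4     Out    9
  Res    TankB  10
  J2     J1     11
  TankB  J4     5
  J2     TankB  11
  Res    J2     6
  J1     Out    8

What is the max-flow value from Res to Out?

11

Augment Res→TankB→J4→Out: bottleneck 5, flow now 5.
Augment Res→J2→J1→Out: bottleneck 6, flow now 11.
No augmenting path remains; maximum flow = 11.
In the residual graph, reachable from Res: {Res, TankB}.
Min-cut edges: Res→J2 (6), TankB→J4 (5); capacity 6 + 5 = 11.
This cut is saturated, so no flow can exceed 11.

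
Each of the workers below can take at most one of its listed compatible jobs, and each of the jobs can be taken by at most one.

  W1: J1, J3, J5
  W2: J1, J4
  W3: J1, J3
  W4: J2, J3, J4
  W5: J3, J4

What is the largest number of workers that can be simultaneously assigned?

Unit-capacity flow: source→left, listed edges, right→sink; max matching = max flow.
Augmenting path W1→J1 (+1); matched 1.
Augmenting path W2→J4 (+1); matched 2.
Augmenting path W3→J3 (+1); matched 3.
Augmenting path W4→J2 (+1); matched 4.
Augmenting path W5→J3→W3→J1→W1→J5 (+1); matched 5.
No augmenting path remains; maximum matching = 5.
König certificate: {W1, W2, W3, W4, W5} is a vertex cover of size 5 (every listed pair touches it), so no matching can be larger.

5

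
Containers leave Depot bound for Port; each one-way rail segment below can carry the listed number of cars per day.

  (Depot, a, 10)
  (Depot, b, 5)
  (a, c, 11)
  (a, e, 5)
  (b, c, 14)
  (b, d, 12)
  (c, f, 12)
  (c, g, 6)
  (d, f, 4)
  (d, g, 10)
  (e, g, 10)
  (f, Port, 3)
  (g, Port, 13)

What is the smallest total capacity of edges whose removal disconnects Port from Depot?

Augment Depot→a→c→f→Port: bottleneck 3, flow now 3.
Augment Depot→a→c→g→Port: bottleneck 6, flow now 9.
Augment Depot→a→e→g→Port: bottleneck 1, flow now 10.
Augment Depot→b→d→g→Port: bottleneck 5, flow now 15.
No augmenting path remains; maximum flow = 15.
By max-flow min-cut, the minimum cut capacity equals the max flow.
In the residual graph, reachable from Depot: {Depot}.
Min-cut edges: Depot→a (10), Depot→b (5); capacity 10 + 5 = 15.

15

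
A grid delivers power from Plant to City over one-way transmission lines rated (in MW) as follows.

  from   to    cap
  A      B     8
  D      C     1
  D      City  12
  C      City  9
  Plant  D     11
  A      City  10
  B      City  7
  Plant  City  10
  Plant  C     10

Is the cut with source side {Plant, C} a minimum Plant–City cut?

Given cut capacity: 11 + 10 + 9 = 30.
Augment Plant→City: bottleneck 10, flow now 10.
Augment Plant→C→City: bottleneck 9, flow now 19.
Augment Plant→D→City: bottleneck 11, flow now 30.
No augmenting path remains; maximum flow = 30.
Cut capacity 30 equals the max flow, so it is a minimum cut.

Yes — it is a minimum cut (capacity 30).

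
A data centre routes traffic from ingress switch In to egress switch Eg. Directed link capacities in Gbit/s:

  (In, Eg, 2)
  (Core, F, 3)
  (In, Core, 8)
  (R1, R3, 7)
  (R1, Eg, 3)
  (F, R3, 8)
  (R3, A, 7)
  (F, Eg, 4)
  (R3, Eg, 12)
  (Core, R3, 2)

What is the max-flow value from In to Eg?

Augment In→Eg: bottleneck 2, flow now 2.
Augment In→Core→F→Eg: bottleneck 3, flow now 5.
Augment In→Core→R3→Eg: bottleneck 2, flow now 7.
No augmenting path remains; maximum flow = 7.
In the residual graph, reachable from In: {In, Core}.
Min-cut edges: In→Eg (2), Core→F (3), Core→R3 (2); capacity 2 + 3 + 2 = 7.
This cut is saturated, so no flow can exceed 7.

7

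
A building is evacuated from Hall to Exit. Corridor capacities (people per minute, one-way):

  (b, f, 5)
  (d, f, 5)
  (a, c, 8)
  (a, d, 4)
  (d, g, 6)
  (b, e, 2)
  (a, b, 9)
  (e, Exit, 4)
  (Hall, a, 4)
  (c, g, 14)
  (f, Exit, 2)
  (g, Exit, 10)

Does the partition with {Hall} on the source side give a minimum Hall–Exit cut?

Given cut capacity: 4 = 4.
Augment Hall→a→b→e→Exit: bottleneck 2, flow now 2.
Augment Hall→a→b→f→Exit: bottleneck 2, flow now 4.
No augmenting path remains; maximum flow = 4.
Cut capacity 4 equals the max flow, so it is a minimum cut.

Yes — it is a minimum cut (capacity 4).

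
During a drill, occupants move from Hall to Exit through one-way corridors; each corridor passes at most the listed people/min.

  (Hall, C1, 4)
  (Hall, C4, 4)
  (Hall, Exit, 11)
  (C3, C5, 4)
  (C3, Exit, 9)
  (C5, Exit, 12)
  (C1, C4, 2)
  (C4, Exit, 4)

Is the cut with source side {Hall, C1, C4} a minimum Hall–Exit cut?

Yes — it is a minimum cut (capacity 15).

Given cut capacity: 11 + 4 = 15.
Augment Hall→Exit: bottleneck 11, flow now 11.
Augment Hall→C4→Exit: bottleneck 4, flow now 15.
No augmenting path remains; maximum flow = 15.
Cut capacity 15 equals the max flow, so it is a minimum cut.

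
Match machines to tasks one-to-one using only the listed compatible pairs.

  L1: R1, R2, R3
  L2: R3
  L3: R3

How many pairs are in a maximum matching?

Unit-capacity flow: source→left, listed edges, right→sink; max matching = max flow.
Augmenting path L1→R1 (+1); matched 1.
Augmenting path L2→R3 (+1); matched 2.
No augmenting path remains; maximum matching = 2.
König certificate: {L1, R3} is a vertex cover of size 2 (every listed pair touches it), so no matching can be larger.

2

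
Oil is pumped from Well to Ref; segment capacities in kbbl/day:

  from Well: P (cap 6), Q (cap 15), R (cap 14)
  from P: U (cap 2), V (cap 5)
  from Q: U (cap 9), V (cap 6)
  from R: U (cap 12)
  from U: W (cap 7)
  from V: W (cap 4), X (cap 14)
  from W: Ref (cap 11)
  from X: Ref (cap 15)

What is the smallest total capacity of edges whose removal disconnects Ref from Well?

18

Augment Well→P→U→W→Ref: bottleneck 2, flow now 2.
Augment Well→P→V→W→Ref: bottleneck 4, flow now 6.
Augment Well→Q→U→W→Ref: bottleneck 5, flow now 11.
Augment Well→Q→V→X→Ref: bottleneck 6, flow now 17.
Augment Well→Q→U→P→V→X→Ref: bottleneck 1, flow now 18. (uses reverse residual edge)
No augmenting path remains; maximum flow = 18.
By max-flow min-cut, the minimum cut capacity equals the max flow.
In the residual graph, reachable from Well: {Well, P, Q, R, U}.
Min-cut edges: P→V (5), Q→V (6), U→W (7); capacity 5 + 6 + 7 = 18.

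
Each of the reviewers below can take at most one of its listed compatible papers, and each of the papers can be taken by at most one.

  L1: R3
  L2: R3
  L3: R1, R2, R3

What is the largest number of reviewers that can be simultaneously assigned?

2

Unit-capacity flow: source→left, listed edges, right→sink; max matching = max flow.
Augmenting path L1→R3 (+1); matched 1.
Augmenting path L3→R1 (+1); matched 2.
No augmenting path remains; maximum matching = 2.
König certificate: {L3, R3} is a vertex cover of size 2 (every listed pair touches it), so no matching can be larger.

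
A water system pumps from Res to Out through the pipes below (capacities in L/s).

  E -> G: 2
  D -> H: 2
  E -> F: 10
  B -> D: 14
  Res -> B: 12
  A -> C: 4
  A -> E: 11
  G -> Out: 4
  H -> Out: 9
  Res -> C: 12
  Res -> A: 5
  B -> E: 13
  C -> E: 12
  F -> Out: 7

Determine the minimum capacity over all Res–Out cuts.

Augment Res→A→E→F→Out: bottleneck 5, flow now 5.
Augment Res→B→D→H→Out: bottleneck 2, flow now 7.
Augment Res→B→E→F→Out: bottleneck 2, flow now 9.
Augment Res→B→E→G→Out: bottleneck 2, flow now 11.
No augmenting path remains; maximum flow = 11.
By max-flow min-cut, the minimum cut capacity equals the max flow.
In the residual graph, reachable from Res: {Res, A, B, C, D, E, F}.
Min-cut edges: D→H (2), E→G (2), F→Out (7); capacity 2 + 2 + 7 = 11.

11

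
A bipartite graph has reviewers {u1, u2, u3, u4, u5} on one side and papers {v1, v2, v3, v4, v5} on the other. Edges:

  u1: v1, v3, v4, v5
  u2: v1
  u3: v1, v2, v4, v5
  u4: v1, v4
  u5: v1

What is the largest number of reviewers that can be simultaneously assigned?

Unit-capacity flow: source→left, listed edges, right→sink; max matching = max flow.
Augmenting path u1→v1 (+1); matched 1.
Augmenting path u3→v2 (+1); matched 2.
Augmenting path u4→v4 (+1); matched 3.
Augmenting path u2→v1→u1→v3 (+1); matched 4.
No augmenting path remains; maximum matching = 4.
König certificate: {u1, u3, u4, v1} is a vertex cover of size 4 (every listed pair touches it), so no matching can be larger.

4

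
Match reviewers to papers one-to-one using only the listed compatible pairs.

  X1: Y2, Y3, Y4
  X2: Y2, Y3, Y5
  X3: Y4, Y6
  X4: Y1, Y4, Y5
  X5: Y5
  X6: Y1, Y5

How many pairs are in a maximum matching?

6

Unit-capacity flow: source→left, listed edges, right→sink; max matching = max flow.
Augmenting path X1→Y2 (+1); matched 1.
Augmenting path X2→Y3 (+1); matched 2.
Augmenting path X3→Y4 (+1); matched 3.
Augmenting path X4→Y1 (+1); matched 4.
Augmenting path X5→Y5 (+1); matched 5.
Augmenting path X6→Y1→X4→Y4→X3→Y6 (+1); matched 6.
No augmenting path remains; maximum matching = 6.
König certificate: {X1, X2, X3, X4, X5, X6} is a vertex cover of size 6 (every listed pair touches it), so no matching can be larger.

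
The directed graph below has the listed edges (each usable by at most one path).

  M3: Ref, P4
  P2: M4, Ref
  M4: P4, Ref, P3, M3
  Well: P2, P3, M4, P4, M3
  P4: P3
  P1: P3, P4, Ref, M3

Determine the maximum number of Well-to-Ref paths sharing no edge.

3

Assign every edge capacity 1; by Menger, the answer equals the max flow.
Path Well→P2→Ref (+1); total 1.
Path Well→M4→Ref (+1); total 2.
Path Well→M3→Ref (+1); total 3.
No residual Well→Ref path; max flow = 3.
Certifying cut of size 3: {Well→M3, Well→M4, Well→P2}.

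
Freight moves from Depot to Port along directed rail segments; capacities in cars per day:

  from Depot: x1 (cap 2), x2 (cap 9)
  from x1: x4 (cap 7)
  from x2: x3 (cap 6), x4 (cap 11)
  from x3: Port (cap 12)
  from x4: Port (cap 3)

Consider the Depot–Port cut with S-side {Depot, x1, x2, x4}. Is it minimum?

Yes — it is a minimum cut (capacity 9).

Given cut capacity: 6 + 3 = 9.
Augment Depot→x1→x4→Port: bottleneck 2, flow now 2.
Augment Depot→x2→x3→Port: bottleneck 6, flow now 8.
Augment Depot→x2→x4→Port: bottleneck 1, flow now 9.
No augmenting path remains; maximum flow = 9.
Cut capacity 9 equals the max flow, so it is a minimum cut.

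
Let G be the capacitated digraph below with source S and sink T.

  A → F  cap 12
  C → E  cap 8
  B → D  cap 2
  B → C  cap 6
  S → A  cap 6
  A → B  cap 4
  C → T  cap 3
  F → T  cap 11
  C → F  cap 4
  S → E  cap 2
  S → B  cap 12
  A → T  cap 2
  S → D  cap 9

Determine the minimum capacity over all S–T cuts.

12

Augment S→A→T: bottleneck 2, flow now 2.
Augment S→A→F→T: bottleneck 4, flow now 6.
Augment S→B→C→T: bottleneck 3, flow now 9.
Augment S→B→C→F→T: bottleneck 3, flow now 12.
No augmenting path remains; maximum flow = 12.
By max-flow min-cut, the minimum cut capacity equals the max flow.
In the residual graph, reachable from S: {S, B, D, E}.
Min-cut edges: S→A (6), B→C (6); capacity 6 + 6 = 12.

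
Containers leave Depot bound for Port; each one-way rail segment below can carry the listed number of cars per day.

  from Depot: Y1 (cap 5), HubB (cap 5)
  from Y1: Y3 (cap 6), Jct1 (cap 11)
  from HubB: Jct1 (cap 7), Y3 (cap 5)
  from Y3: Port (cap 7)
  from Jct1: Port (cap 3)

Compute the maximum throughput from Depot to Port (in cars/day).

Augment Depot→Y1→Y3→Port: bottleneck 5, flow now 5.
Augment Depot→HubB→Y3→Port: bottleneck 2, flow now 7.
Augment Depot→HubB→Jct1→Port: bottleneck 3, flow now 10.
No augmenting path remains; maximum flow = 10.
In the residual graph, reachable from Depot: {Depot}.
Min-cut edges: Depot→Y1 (5), Depot→HubB (5); capacity 5 + 5 = 10.
This cut is saturated, so no flow can exceed 10.

10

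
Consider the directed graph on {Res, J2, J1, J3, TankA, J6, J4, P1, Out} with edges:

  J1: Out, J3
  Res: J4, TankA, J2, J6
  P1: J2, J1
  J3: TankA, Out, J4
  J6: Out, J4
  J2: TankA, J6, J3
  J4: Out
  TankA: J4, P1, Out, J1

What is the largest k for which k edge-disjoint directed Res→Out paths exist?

Assign every edge capacity 1; by Menger, the answer equals the max flow.
Path Res→TankA→Out (+1); total 1.
Path Res→J6→Out (+1); total 2.
Path Res→J4→Out (+1); total 3.
Path Res→J2→J3→Out (+1); total 4.
No residual Res→Out path; max flow = 4.
Certifying cut of size 4: {Res→J2, Res→J4, Res→J6, Res→TankA}.

4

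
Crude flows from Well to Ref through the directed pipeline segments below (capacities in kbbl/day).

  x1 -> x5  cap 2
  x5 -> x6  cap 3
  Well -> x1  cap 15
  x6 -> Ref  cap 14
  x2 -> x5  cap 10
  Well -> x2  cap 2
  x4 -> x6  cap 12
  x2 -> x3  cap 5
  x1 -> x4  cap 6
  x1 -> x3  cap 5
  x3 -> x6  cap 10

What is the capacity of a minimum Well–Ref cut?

Augment Well→x1→x3→x6→Ref: bottleneck 5, flow now 5.
Augment Well→x1→x4→x6→Ref: bottleneck 6, flow now 11.
Augment Well→x1→x5→x6→Ref: bottleneck 2, flow now 13.
Augment Well→x2→x3→x6→Ref: bottleneck 1, flow now 14.
No augmenting path remains; maximum flow = 14.
By max-flow min-cut, the minimum cut capacity equals the max flow.
In the residual graph, reachable from Well: {Well, x1, x2, x3, x4, x5, x6}.
Min-cut edges: x6→Ref (14); capacity 14 = 14.

14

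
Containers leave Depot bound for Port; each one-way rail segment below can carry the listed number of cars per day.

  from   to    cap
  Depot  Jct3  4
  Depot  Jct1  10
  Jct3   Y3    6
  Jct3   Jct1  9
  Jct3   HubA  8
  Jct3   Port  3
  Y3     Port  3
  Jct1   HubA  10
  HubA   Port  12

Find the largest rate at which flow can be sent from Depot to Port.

14

Augment Depot→Jct3→Port: bottleneck 3, flow now 3.
Augment Depot→Jct3→Y3→Port: bottleneck 1, flow now 4.
Augment Depot→Jct1→HubA→Port: bottleneck 10, flow now 14.
No augmenting path remains; maximum flow = 14.
In the residual graph, reachable from Depot: {Depot}.
Min-cut edges: Depot→Jct3 (4), Depot→Jct1 (10); capacity 4 + 10 = 14.
This cut is saturated, so no flow can exceed 14.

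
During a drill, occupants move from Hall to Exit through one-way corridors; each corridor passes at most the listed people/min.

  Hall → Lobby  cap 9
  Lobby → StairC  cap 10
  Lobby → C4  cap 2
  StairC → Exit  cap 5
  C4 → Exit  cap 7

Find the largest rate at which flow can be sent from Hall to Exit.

7

Augment Hall→Lobby→StairC→Exit: bottleneck 5, flow now 5.
Augment Hall→Lobby→C4→Exit: bottleneck 2, flow now 7.
No augmenting path remains; maximum flow = 7.
In the residual graph, reachable from Hall: {Hall, Lobby, StairC}.
Min-cut edges: Lobby→C4 (2), StairC→Exit (5); capacity 2 + 5 = 7.
This cut is saturated, so no flow can exceed 7.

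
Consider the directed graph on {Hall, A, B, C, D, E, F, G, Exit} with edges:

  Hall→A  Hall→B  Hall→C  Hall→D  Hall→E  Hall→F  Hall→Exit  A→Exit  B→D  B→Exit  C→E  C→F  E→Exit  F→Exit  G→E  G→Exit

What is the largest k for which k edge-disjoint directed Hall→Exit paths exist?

Assign every edge capacity 1; by Menger, the answer equals the max flow.
Path Hall→Exit (+1); total 1.
Path Hall→A→Exit (+1); total 2.
Path Hall→B→Exit (+1); total 3.
Path Hall→E→Exit (+1); total 4.
Path Hall→F→Exit (+1); total 5.
No residual Hall→Exit path; max flow = 5.
Certifying cut of size 5: {E→Exit, F→Exit, Hall→A, Hall→B, Hall→Exit}.

5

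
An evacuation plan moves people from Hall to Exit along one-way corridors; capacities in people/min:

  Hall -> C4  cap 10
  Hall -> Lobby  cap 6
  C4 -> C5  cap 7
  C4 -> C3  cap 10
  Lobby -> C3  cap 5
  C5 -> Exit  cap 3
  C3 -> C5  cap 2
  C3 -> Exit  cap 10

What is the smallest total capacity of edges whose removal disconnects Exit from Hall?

Augment Hall→C4→C5→Exit: bottleneck 3, flow now 3.
Augment Hall→C4→C3→Exit: bottleneck 7, flow now 10.
Augment Hall→Lobby→C3→Exit: bottleneck 3, flow now 13.
No augmenting path remains; maximum flow = 13.
By max-flow min-cut, the minimum cut capacity equals the max flow.
In the residual graph, reachable from Hall: {Hall, C4, Lobby, C5, C3}.
Min-cut edges: C5→Exit (3), C3→Exit (10); capacity 3 + 10 = 13.

13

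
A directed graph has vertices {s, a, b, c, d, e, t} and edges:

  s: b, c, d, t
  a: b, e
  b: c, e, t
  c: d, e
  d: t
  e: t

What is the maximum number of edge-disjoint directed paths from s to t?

Assign every edge capacity 1; by Menger, the answer equals the max flow.
Path s→t (+1); total 1.
Path s→b→t (+1); total 2.
Path s→d→t (+1); total 3.
Path s→c→e→t (+1); total 4.
No residual s→t path; max flow = 4.
Certifying cut of size 4: {s→b, s→c, s→d, s→t}.

4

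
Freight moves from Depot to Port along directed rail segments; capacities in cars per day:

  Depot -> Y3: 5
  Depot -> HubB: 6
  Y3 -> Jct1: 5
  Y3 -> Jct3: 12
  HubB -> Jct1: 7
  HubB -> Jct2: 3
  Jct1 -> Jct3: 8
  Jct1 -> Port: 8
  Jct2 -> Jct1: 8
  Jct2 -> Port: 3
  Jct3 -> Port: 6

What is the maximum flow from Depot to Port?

Augment Depot→Y3→Jct1→Port: bottleneck 5, flow now 5.
Augment Depot→HubB→Jct1→Port: bottleneck 3, flow now 8.
Augment Depot→HubB→Jct2→Port: bottleneck 3, flow now 11.
No augmenting path remains; maximum flow = 11.
In the residual graph, reachable from Depot: {Depot}.
Min-cut edges: Depot→Y3 (5), Depot→HubB (6); capacity 5 + 6 = 11.
This cut is saturated, so no flow can exceed 11.

11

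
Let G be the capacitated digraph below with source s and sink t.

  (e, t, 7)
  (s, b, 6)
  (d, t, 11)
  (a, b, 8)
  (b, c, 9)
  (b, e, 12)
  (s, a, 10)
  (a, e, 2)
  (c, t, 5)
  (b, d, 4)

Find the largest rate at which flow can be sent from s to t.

Augment s→a→e→t: bottleneck 2, flow now 2.
Augment s→b→c→t: bottleneck 5, flow now 7.
Augment s→b→d→t: bottleneck 1, flow now 8.
Augment s→a→b→d→t: bottleneck 3, flow now 11.
Augment s→a→b→e→t: bottleneck 5, flow now 16.
No augmenting path remains; maximum flow = 16.
In the residual graph, reachable from s: {s}.
Min-cut edges: s→a (10), s→b (6); capacity 10 + 6 = 16.
This cut is saturated, so no flow can exceed 16.

16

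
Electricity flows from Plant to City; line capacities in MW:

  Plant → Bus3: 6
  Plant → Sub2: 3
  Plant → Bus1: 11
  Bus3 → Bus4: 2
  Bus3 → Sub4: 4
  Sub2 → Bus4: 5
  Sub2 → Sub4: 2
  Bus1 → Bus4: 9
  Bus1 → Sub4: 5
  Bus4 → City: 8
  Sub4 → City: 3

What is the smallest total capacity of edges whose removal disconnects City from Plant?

11

Augment Plant→Bus3→Bus4→City: bottleneck 2, flow now 2.
Augment Plant→Bus3→Sub4→City: bottleneck 3, flow now 5.
Augment Plant→Sub2→Bus4→City: bottleneck 3, flow now 8.
Augment Plant→Bus1→Bus4→City: bottleneck 3, flow now 11.
No augmenting path remains; maximum flow = 11.
By max-flow min-cut, the minimum cut capacity equals the max flow.
In the residual graph, reachable from Plant: {Plant, Bus3, Sub2, Bus1, Bus4, Sub4}.
Min-cut edges: Bus4→City (8), Sub4→City (3); capacity 8 + 3 = 11.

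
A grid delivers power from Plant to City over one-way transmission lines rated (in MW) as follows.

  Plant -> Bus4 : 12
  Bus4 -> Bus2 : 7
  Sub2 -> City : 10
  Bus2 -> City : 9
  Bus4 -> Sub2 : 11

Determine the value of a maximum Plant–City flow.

Augment Plant→Bus4→Sub2→City: bottleneck 10, flow now 10.
Augment Plant→Bus4→Bus2→City: bottleneck 2, flow now 12.
No augmenting path remains; maximum flow = 12.
In the residual graph, reachable from Plant: {Plant}.
Min-cut edges: Plant→Bus4 (12); capacity 12 = 12.
This cut is saturated, so no flow can exceed 12.

12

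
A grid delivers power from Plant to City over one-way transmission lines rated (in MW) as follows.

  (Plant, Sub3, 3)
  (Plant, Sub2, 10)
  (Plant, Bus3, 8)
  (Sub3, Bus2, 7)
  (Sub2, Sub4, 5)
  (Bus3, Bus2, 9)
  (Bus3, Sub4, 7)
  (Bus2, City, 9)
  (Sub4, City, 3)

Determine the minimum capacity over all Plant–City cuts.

12

Augment Plant→Sub3→Bus2→City: bottleneck 3, flow now 3.
Augment Plant→Sub2→Sub4→City: bottleneck 3, flow now 6.
Augment Plant→Bus3→Bus2→City: bottleneck 6, flow now 12.
No augmenting path remains; maximum flow = 12.
By max-flow min-cut, the minimum cut capacity equals the max flow.
In the residual graph, reachable from Plant: {Plant, Sub3, Sub2, Bus3, Bus2, Sub4}.
Min-cut edges: Bus2→City (9), Sub4→City (3); capacity 9 + 3 = 12.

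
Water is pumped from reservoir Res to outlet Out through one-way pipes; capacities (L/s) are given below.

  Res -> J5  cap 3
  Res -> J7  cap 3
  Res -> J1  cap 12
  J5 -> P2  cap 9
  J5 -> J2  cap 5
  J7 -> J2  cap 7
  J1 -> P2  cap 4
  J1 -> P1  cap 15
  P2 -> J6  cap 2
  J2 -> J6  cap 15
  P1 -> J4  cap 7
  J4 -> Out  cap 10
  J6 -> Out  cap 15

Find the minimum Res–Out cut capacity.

Augment Res→J5→P2→J6→Out: bottleneck 2, flow now 2.
Augment Res→J5→J2→J6→Out: bottleneck 1, flow now 3.
Augment Res→J7→J2→J6→Out: bottleneck 3, flow now 6.
Augment Res→J1→P1→J4→Out: bottleneck 7, flow now 13.
Augment Res→J1→P2→J5→J2→J6→Out: bottleneck 2, flow now 15. (uses reverse residual edge)
No augmenting path remains; maximum flow = 15.
By max-flow min-cut, the minimum cut capacity equals the max flow.
In the residual graph, reachable from Res: {Res, J1, P2, P1}.
Min-cut edges: Res→J5 (3), Res→J7 (3), P2→J6 (2), P1→J4 (7); capacity 3 + 3 + 2 + 7 = 15.

15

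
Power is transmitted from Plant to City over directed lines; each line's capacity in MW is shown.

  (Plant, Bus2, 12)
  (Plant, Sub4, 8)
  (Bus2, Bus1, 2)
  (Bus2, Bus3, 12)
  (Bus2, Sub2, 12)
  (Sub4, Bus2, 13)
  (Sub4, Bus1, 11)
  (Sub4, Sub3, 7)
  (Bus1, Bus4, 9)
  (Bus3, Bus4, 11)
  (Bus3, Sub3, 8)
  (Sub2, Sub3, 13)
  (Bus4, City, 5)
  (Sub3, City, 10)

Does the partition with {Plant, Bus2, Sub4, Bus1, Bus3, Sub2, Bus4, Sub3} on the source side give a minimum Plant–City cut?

Yes — it is a minimum cut (capacity 15).

Given cut capacity: 5 + 10 = 15.
Augment Plant→Sub4→Sub3→City: bottleneck 7, flow now 7.
Augment Plant→Bus2→Bus1→Bus4→City: bottleneck 2, flow now 9.
Augment Plant→Bus2→Bus3→Bus4→City: bottleneck 3, flow now 12.
Augment Plant→Bus2→Bus3→Sub3→City: bottleneck 3, flow now 15.
No augmenting path remains; maximum flow = 15.
Cut capacity 15 equals the max flow, so it is a minimum cut.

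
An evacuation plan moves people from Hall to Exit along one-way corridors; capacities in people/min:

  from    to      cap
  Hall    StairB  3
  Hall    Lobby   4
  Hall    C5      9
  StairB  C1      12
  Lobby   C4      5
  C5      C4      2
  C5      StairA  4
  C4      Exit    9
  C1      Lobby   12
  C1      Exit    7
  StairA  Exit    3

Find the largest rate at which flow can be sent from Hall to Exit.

Augment Hall→StairB→C1→Exit: bottleneck 3, flow now 3.
Augment Hall→Lobby→C4→Exit: bottleneck 4, flow now 7.
Augment Hall→C5→C4→Exit: bottleneck 2, flow now 9.
Augment Hall→C5→StairA→Exit: bottleneck 3, flow now 12.
No augmenting path remains; maximum flow = 12.
In the residual graph, reachable from Hall: {Hall, C5, StairA}.
Min-cut edges: Hall→StairB (3), Hall→Lobby (4), C5→C4 (2), StairA→Exit (3); capacity 3 + 4 + 2 + 3 = 12.
This cut is saturated, so no flow can exceed 12.

12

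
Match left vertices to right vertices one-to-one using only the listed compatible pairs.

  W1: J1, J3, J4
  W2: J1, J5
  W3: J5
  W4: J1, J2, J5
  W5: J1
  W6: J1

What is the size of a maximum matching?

4

Unit-capacity flow: source→left, listed edges, right→sink; max matching = max flow.
Augmenting path W1→J1 (+1); matched 1.
Augmenting path W2→J5 (+1); matched 2.
Augmenting path W4→J2 (+1); matched 3.
Augmenting path W5→J1→W1→J3 (+1); matched 4.
No augmenting path remains; maximum matching = 4.
König certificate: {W1, W4, J1, J5} is a vertex cover of size 4 (every listed pair touches it), so no matching can be larger.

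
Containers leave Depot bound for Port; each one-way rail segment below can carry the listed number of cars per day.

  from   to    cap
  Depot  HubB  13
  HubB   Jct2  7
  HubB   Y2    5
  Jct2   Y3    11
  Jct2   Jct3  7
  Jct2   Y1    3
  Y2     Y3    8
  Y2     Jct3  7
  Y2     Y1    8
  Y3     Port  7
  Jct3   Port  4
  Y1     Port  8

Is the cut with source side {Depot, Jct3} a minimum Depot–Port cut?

No — its capacity is 17, but the minimum cut has capacity 12.

Given cut capacity: 13 + 4 = 17.
Augment Depot→HubB→Jct2→Y3→Port: bottleneck 7, flow now 7.
Augment Depot→HubB→Y2→Jct3→Port: bottleneck 4, flow now 11.
Augment Depot→HubB→Y2→Y1→Port: bottleneck 1, flow now 12.
No augmenting path remains; maximum flow = 12.
In the residual graph, reachable from Depot: {Depot, HubB}.
Min-cut edges: HubB→Jct2 (7), HubB→Y2 (5); capacity 7 + 5 = 12.
Cut capacity 17 exceeds the max flow 12, so it is not minimum.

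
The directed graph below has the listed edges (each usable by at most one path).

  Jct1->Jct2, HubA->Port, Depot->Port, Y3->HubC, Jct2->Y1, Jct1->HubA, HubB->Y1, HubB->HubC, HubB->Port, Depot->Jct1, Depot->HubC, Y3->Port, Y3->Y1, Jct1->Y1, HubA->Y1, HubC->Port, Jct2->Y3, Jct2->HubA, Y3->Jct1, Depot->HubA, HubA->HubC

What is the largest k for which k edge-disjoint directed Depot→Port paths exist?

4

Assign every edge capacity 1; by Menger, the answer equals the max flow.
Path Depot→Port (+1); total 1.
Path Depot→HubA→Port (+1); total 2.
Path Depot→HubC→Port (+1); total 3.
Path Depot→Jct1→Jct2→Y3→Port (+1); total 4.
No residual Depot→Port path; max flow = 4.
Certifying cut of size 4: {Depot→HubA, Depot→HubC, Depot→Jct1, Depot→Port}.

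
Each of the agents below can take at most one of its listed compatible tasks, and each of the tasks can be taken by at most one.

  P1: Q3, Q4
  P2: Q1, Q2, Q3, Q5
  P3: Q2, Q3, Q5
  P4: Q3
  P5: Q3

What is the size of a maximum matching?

4

Unit-capacity flow: source→left, listed edges, right→sink; max matching = max flow.
Augmenting path P1→Q3 (+1); matched 1.
Augmenting path P2→Q1 (+1); matched 2.
Augmenting path P3→Q2 (+1); matched 3.
Augmenting path P4→Q3→P1→Q4 (+1); matched 4.
No augmenting path remains; maximum matching = 4.
König certificate: {P1, P2, P3, Q3} is a vertex cover of size 4 (every listed pair touches it), so no matching can be larger.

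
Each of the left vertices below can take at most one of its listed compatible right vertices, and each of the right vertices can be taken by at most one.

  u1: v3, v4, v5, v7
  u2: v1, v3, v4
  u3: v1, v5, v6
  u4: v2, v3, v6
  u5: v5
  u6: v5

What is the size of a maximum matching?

5

Unit-capacity flow: source→left, listed edges, right→sink; max matching = max flow.
Augmenting path u1→v3 (+1); matched 1.
Augmenting path u2→v1 (+1); matched 2.
Augmenting path u3→v5 (+1); matched 3.
Augmenting path u4→v2 (+1); matched 4.
Augmenting path u5→v5→u3→v6 (+1); matched 5.
No augmenting path remains; maximum matching = 5.
König certificate: {u1, u2, u3, u4, v5} is a vertex cover of size 5 (every listed pair touches it), so no matching can be larger.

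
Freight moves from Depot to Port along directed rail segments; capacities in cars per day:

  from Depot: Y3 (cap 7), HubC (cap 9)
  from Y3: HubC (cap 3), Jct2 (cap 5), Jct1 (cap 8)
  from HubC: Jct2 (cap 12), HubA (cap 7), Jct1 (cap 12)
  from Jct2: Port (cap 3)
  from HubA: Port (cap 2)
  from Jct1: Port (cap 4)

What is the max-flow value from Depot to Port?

9

Augment Depot→Y3→Jct2→Port: bottleneck 3, flow now 3.
Augment Depot→Y3→Jct1→Port: bottleneck 4, flow now 7.
Augment Depot→HubC→HubA→Port: bottleneck 2, flow now 9.
No augmenting path remains; maximum flow = 9.
In the residual graph, reachable from Depot: {Depot, Y3, HubC, Jct2, HubA, Jct1}.
Min-cut edges: Jct2→Port (3), HubA→Port (2), Jct1→Port (4); capacity 3 + 2 + 4 = 9.
This cut is saturated, so no flow can exceed 9.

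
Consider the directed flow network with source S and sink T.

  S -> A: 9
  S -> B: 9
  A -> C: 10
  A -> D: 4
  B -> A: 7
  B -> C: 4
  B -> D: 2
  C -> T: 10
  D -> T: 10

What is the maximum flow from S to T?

Augment S→A→C→T: bottleneck 9, flow now 9.
Augment S→B→C→T: bottleneck 1, flow now 10.
Augment S→B→D→T: bottleneck 2, flow now 12.
Augment S→B→A→D→T: bottleneck 4, flow now 16.
No augmenting path remains; maximum flow = 16.
In the residual graph, reachable from S: {S, A, B, C}.
Min-cut edges: A→D (4), B→D (2), C→T (10); capacity 4 + 2 + 10 = 16.
This cut is saturated, so no flow can exceed 16.

16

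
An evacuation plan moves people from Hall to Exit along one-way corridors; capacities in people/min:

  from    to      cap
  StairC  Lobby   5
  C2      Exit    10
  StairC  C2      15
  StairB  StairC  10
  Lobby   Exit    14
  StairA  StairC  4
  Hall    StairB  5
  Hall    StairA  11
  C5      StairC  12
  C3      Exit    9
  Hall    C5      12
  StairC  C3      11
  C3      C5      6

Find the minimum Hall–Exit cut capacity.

Augment Hall→StairB→StairC→Lobby→Exit: bottleneck 5, flow now 5.
Augment Hall→StairA→StairC→C2→Exit: bottleneck 4, flow now 9.
Augment Hall→C5→StairC→C2→Exit: bottleneck 6, flow now 15.
Augment Hall→C5→StairC→C3→Exit: bottleneck 6, flow now 21.
No augmenting path remains; maximum flow = 21.
By max-flow min-cut, the minimum cut capacity equals the max flow.
In the residual graph, reachable from Hall: {Hall, StairA}.
Min-cut edges: Hall→StairB (5), Hall→C5 (12), StairA→StairC (4); capacity 5 + 12 + 4 = 21.

21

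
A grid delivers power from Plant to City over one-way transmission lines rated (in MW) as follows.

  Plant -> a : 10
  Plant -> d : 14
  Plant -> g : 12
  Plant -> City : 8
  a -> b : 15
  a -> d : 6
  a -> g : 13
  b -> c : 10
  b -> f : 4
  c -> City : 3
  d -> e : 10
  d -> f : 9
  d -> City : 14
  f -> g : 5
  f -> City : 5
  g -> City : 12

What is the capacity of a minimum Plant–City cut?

Augment Plant→City: bottleneck 8, flow now 8.
Augment Plant→d→City: bottleneck 14, flow now 22.
Augment Plant→g→City: bottleneck 12, flow now 34.
Augment Plant→a→b→c→City: bottleneck 3, flow now 37.
Augment Plant→a→b→f→City: bottleneck 4, flow now 41.
Augment Plant→a→d→f→City: bottleneck 1, flow now 42.
No augmenting path remains; maximum flow = 42.
By max-flow min-cut, the minimum cut capacity equals the max flow.
In the residual graph, reachable from Plant: {Plant, a, b, c, d, e, f, g}.
Min-cut edges: Plant→City (8), c→City (3), d→City (14), f→City (5), g→City (12); capacity 8 + 3 + 14 + 5 + 12 = 42.

42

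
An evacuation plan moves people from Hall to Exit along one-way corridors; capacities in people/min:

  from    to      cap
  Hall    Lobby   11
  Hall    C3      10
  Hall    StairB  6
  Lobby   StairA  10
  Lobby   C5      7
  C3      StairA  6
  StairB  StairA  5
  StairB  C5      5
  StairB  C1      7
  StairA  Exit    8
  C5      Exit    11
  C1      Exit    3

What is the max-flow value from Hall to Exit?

Augment Hall→Lobby→StairA→Exit: bottleneck 8, flow now 8.
Augment Hall→Lobby→C5→Exit: bottleneck 3, flow now 11.
Augment Hall→StairB→C5→Exit: bottleneck 5, flow now 16.
Augment Hall→StairB→C1→Exit: bottleneck 1, flow now 17.
Augment Hall→C3→StairA→Lobby→C5→Exit: bottleneck 3, flow now 20. (uses reverse residual edge)
Augment Hall→C3→StairA→Lobby→C5→StairB→C1→Exit: bottleneck 1, flow now 21. (uses reverse residual edge)
No augmenting path remains; maximum flow = 21.
In the residual graph, reachable from Hall: {Hall, Lobby, C3, StairA}.
Min-cut edges: Hall→StairB (6), Lobby→C5 (7), StairA→Exit (8); capacity 6 + 7 + 8 = 21.
This cut is saturated, so no flow can exceed 21.

21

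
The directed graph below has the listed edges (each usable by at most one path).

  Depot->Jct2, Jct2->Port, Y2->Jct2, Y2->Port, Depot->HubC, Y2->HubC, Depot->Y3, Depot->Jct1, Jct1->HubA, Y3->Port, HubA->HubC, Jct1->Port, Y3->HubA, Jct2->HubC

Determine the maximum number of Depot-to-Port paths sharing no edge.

3

Assign every edge capacity 1; by Menger, the answer equals the max flow.
Path Depot→Y3→Port (+1); total 1.
Path Depot→Jct2→Port (+1); total 2.
Path Depot→Jct1→Port (+1); total 3.
No residual Depot→Port path; max flow = 3.
Certifying cut of size 3: {Depot→Jct1, Depot→Jct2, Depot→Y3}.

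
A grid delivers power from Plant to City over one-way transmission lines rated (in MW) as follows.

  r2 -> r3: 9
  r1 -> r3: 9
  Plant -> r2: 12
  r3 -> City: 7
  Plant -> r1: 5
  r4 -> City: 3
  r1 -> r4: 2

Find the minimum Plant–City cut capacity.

Augment Plant→r1→r3→City: bottleneck 5, flow now 5.
Augment Plant→r2→r3→City: bottleneck 2, flow now 7.
Augment Plant→r2→r3→r1→r4→City: bottleneck 2, flow now 9. (uses reverse residual edge)
No augmenting path remains; maximum flow = 9.
By max-flow min-cut, the minimum cut capacity equals the max flow.
In the residual graph, reachable from Plant: {Plant, r1, r2, r3}.
Min-cut edges: r1→r4 (2), r3→City (7); capacity 2 + 7 = 9.

9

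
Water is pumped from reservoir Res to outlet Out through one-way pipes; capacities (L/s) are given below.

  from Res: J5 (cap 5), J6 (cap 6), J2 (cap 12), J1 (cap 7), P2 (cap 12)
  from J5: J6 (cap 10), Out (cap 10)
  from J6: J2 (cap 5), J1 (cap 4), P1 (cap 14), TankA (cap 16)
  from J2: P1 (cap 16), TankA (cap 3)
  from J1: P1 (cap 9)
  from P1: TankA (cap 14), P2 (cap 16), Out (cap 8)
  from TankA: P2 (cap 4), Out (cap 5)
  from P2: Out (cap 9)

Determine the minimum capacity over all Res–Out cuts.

27

Augment Res→J5→Out: bottleneck 5, flow now 5.
Augment Res→P2→Out: bottleneck 9, flow now 14.
Augment Res→J6→P1→Out: bottleneck 6, flow now 20.
Augment Res→J2→P1→Out: bottleneck 2, flow now 22.
Augment Res→J2→TankA→Out: bottleneck 3, flow now 25.
Augment Res→J2→P1→TankA→Out: bottleneck 2, flow now 27.
No augmenting path remains; maximum flow = 27.
By max-flow min-cut, the minimum cut capacity equals the max flow.
In the residual graph, reachable from Res: {Res, J6, J2, J1, P1, TankA, P2}.
Min-cut edges: Res→J5 (5), P1→Out (8), TankA→Out (5), P2→Out (9); capacity 5 + 8 + 5 + 9 = 27.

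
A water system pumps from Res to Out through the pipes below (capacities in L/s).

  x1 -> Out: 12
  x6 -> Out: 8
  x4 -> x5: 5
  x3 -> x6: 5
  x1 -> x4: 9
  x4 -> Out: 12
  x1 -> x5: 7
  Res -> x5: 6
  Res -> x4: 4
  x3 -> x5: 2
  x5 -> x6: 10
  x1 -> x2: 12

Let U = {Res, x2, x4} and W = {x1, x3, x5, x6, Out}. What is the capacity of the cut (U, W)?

23

Edges leaving {Res, x2, x4}: Res→x5 (6), x4→x5 (5), x4→Out (12).
Cut capacity = 6 + 5 + 12 = 23.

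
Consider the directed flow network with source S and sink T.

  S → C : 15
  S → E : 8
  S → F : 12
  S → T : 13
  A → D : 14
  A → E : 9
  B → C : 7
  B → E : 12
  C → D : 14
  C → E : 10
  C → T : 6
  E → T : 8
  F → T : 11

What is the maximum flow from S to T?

38

Augment S→T: bottleneck 13, flow now 13.
Augment S→C→T: bottleneck 6, flow now 19.
Augment S→E→T: bottleneck 8, flow now 27.
Augment S→F→T: bottleneck 11, flow now 38.
No augmenting path remains; maximum flow = 38.
In the residual graph, reachable from S: {S, C, D, E, F}.
Min-cut edges: S→T (13), C→T (6), E→T (8), F→T (11); capacity 13 + 6 + 8 + 11 = 38.
This cut is saturated, so no flow can exceed 38.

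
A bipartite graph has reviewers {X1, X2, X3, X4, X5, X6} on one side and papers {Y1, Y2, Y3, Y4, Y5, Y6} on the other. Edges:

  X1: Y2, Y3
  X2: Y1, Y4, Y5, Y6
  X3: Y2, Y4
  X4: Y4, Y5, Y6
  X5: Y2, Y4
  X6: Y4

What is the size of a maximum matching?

Unit-capacity flow: source→left, listed edges, right→sink; max matching = max flow.
Augmenting path X1→Y2 (+1); matched 1.
Augmenting path X2→Y1 (+1); matched 2.
Augmenting path X3→Y4 (+1); matched 3.
Augmenting path X4→Y5 (+1); matched 4.
Augmenting path X5→Y2→X1→Y3 (+1); matched 5.
No augmenting path remains; maximum matching = 5.
König certificate: {X1, X2, X4, Y2, Y4} is a vertex cover of size 5 (every listed pair touches it), so no matching can be larger.

5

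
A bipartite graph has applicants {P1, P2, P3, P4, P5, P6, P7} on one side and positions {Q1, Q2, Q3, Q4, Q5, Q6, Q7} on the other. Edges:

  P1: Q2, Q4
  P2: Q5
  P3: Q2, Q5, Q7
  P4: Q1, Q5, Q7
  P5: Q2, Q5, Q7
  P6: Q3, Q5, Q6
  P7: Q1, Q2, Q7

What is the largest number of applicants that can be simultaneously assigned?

6

Unit-capacity flow: source→left, listed edges, right→sink; max matching = max flow.
Augmenting path P1→Q2 (+1); matched 1.
Augmenting path P2→Q5 (+1); matched 2.
Augmenting path P3→Q7 (+1); matched 3.
Augmenting path P4→Q1 (+1); matched 4.
Augmenting path P6→Q3 (+1); matched 5.
Augmenting path P5→Q2→P1→Q4 (+1); matched 6.
No augmenting path remains; maximum matching = 6.
König certificate: {P1, P6, Q1, Q2, Q5, Q7} is a vertex cover of size 6 (every listed pair touches it), so no matching can be larger.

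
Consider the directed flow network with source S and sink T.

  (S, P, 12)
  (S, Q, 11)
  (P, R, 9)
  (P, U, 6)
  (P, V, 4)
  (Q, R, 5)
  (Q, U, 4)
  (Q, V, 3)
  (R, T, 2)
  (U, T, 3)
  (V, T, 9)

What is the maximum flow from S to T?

Augment S→P→R→T: bottleneck 2, flow now 2.
Augment S→P→U→T: bottleneck 3, flow now 5.
Augment S→P→V→T: bottleneck 4, flow now 9.
Augment S→Q→V→T: bottleneck 3, flow now 12.
No augmenting path remains; maximum flow = 12.
In the residual graph, reachable from S: {S, P, Q, R, U}.
Min-cut edges: P→V (4), Q→V (3), R→T (2), U→T (3); capacity 4 + 3 + 2 + 3 = 12.
This cut is saturated, so no flow can exceed 12.

12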